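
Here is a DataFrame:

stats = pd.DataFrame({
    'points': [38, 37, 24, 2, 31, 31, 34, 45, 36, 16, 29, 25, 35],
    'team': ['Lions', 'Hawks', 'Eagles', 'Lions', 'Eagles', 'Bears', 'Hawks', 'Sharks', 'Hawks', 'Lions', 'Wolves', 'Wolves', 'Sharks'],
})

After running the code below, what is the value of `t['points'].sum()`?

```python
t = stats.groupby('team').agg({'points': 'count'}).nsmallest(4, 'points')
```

7

group by team, count of points:
        points
team          
Bears        1
Eagles       2
Hawks        3
Lions        3
Sharks       2
Wolves       2
take 4 rows with smallest points:
        points
team          
Bears        1
Eagles       2
Sharks       2
Wolves       2
Taking the sum of column 'points' gives 7.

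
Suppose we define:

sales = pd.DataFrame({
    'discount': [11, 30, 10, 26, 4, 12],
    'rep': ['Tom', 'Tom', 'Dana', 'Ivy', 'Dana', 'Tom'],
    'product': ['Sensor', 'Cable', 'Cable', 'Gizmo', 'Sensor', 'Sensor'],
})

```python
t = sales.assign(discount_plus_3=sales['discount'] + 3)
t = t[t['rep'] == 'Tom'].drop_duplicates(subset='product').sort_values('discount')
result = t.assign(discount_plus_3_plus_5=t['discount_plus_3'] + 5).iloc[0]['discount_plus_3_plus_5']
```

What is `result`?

19

add column discount_plus_3 = sales['discount'] + 3:
   discount   rep product  discount_plus_3
0        11   Tom  Sensor               14
1        30   Tom   Cable               33
2        10  Dana   Cable               13
3        26   Ivy   Gizmo               29
4         4  Dana  Sensor                7
5        12   Tom  Sensor               15
filter rows where rep == 'Tom':
   discount  rep product  discount_plus_3
0        11  Tom  Sensor               14
1        30  Tom   Cable               33
5        12  Tom  Sensor               15
drop duplicate product (keep=first):
   discount  rep product  discount_plus_3
0        11  Tom  Sensor               14
1        30  Tom   Cable               33
sort by discount:
   discount  rep product  discount_plus_3
0        11  Tom  Sensor               14
1        30  Tom   Cable               33
add column discount_plus_3_plus_5 = t['discount_plus_3'] + 5:
   discount  rep product  discount_plus_3  discount_plus_3_plus_5
0        11  Tom  Sensor               14                      19
1        30  Tom   Cable               33                      38
Reading off the value at position 0, column 'discount_plus_3_plus_5', we get 19.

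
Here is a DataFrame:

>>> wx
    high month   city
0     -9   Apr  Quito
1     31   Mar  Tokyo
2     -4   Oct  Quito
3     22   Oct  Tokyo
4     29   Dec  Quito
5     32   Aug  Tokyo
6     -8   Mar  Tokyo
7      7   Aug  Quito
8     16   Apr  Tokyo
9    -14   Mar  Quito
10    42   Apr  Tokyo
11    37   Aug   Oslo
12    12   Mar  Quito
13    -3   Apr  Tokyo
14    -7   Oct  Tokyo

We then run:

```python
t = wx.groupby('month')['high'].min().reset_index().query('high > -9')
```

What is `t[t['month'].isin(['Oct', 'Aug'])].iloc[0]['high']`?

7

group by month, min of high:
month
Apr    -9
Aug     7
Dec    29
Mar   -14
Oct    -7
Name: high, dtype: int64
reset_index():
  month  high
0   Apr    -9
1   Aug     7
2   Dec    29
3   Mar   -14
4   Oct    -7
filter rows where high > -9:
  month  high
1   Aug     7
2   Dec    29
4   Oct    -7
filter rows where month in ['Oct', 'Aug']:
  month  high
1   Aug     7
4   Oct    -7
So iloc[0]['high'] = 7.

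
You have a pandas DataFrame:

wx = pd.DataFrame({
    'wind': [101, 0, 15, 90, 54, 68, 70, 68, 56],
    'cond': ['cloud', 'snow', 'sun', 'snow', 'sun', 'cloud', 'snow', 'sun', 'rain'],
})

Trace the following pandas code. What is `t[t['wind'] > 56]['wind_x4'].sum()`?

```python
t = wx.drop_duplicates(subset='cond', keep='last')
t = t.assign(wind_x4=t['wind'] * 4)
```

824

drop duplicate cond (keep=last):
   wind   cond
5    68  cloud
6    70   snow
7    68    sun
8    56   rain
add column wind_x4 = t['wind'] * 4:
   wind   cond  wind_x4
5    68  cloud      272
6    70   snow      280
7    68    sun      272
8    56   rain      224
filter rows where wind > 56:
   wind   cond  wind_x4
5    68  cloud      272
6    70   snow      280
7    68    sun      272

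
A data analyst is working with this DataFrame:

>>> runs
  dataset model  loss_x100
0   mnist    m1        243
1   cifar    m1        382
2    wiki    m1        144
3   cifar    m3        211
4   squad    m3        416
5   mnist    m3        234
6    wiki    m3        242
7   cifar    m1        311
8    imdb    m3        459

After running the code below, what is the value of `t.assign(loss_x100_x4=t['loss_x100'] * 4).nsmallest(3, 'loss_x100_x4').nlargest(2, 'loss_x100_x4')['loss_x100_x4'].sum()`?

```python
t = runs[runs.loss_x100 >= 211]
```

1904

filter rows where loss_x100 >= 211:
  dataset model  loss_x100
0   mnist    m1        243
1   cifar    m1        382
3   cifar    m3        211
4   squad    m3        416
5   mnist    m3        234
6    wiki    m3        242
7   cifar    m1        311
8    imdb    m3        459
add column loss_x100_x4 = t['loss_x100'] * 4:
  dataset model  loss_x100  loss_x100_x4
0   mnist    m1        243           972
1   cifar    m1        382          1528
3   cifar    m3        211           844
4   squad    m3        416          1664
5   mnist    m3        234           936
6    wiki    m3        242           968
7   cifar    m1        311          1244
8    imdb    m3        459          1836
take 3 rows with smallest loss_x100_x4:
  dataset model  loss_x100  loss_x100_x4
3   cifar    m3        211           844
5   mnist    m3        234           936
6    wiki    m3        242           968
take 2 rows with largest loss_x100_x4:
  dataset model  loss_x100  loss_x100_x4
6    wiki    m3        242           968
5   mnist    m3        234           936
Then the sum of column 'loss_x100_x4': 1904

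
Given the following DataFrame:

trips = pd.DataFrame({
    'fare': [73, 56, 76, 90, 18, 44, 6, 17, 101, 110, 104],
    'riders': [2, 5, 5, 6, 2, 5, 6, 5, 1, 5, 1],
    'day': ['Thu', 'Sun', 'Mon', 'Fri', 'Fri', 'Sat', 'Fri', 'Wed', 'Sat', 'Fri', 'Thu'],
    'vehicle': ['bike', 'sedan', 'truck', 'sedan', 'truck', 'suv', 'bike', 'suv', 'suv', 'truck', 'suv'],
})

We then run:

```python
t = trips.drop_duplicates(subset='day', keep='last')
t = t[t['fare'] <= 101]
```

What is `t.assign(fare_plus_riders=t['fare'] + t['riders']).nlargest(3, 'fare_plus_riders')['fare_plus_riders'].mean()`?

81.3333333333

drop duplicate day (keep=last):
    fare  riders  day vehicle
1     56       5  Sun   sedan
2     76       5  Mon   truck
7     17       5  Wed     suv
8    101       1  Sat     suv
9    110       5  Fri   truck
10   104       1  Thu     suv
filter rows where fare <= 101:
   fare  riders  day vehicle
1    56       5  Sun   sedan
2    76       5  Mon   truck
7    17       5  Wed     suv
8   101       1  Sat     suv
add column fare_plus_riders = t['fare'] + t['riders']:
   fare  riders  day vehicle  fare_plus_riders
1    56       5  Sun   sedan                61
2    76       5  Mon   truck                81
7    17       5  Wed     suv                22
8   101       1  Sat     suv               102
take 3 rows with largest fare_plus_riders:
   fare  riders  day vehicle  fare_plus_riders
8   101       1  Sat     suv               102
2    76       5  Mon   truck                81
1    56       5  Sun   sedan                61
Reading off the mean of column 'fare_plus_riders', we get 81.3333333333.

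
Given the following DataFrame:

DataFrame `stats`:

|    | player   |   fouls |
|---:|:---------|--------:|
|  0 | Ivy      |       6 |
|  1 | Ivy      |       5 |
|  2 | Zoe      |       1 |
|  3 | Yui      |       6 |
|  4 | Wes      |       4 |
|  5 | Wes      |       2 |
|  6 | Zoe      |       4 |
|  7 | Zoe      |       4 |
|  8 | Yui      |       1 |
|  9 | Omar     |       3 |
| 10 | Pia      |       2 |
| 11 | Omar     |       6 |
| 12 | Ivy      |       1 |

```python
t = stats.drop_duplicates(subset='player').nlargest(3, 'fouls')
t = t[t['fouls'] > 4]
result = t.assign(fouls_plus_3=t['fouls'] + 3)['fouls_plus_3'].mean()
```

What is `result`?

9.0

drop duplicate player (keep=first):
   player  fouls
0     Ivy      6
2     Zoe      1
3     Yui      6
4     Wes      4
9    Omar      3
10    Pia      2
take 3 rows with largest fouls:
  player  fouls
0    Ivy      6
3    Yui      6
4    Wes      4
filter rows where fouls > 4:
  player  fouls
0    Ivy      6
3    Yui      6
add column fouls_plus_3 = t['fouls'] + 3:
  player  fouls  fouls_plus_3
0    Ivy      6             9
3    Yui      6             9
So mean() = 9.0.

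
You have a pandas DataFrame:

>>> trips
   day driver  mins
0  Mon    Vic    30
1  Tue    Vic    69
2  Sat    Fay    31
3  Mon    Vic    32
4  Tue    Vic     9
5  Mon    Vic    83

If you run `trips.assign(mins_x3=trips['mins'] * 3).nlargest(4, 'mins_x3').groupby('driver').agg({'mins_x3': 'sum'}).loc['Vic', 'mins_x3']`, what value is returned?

552

add column mins_x3 = trips['mins'] * 3:
   day driver  mins  mins_x3
0  Mon    Vic    30       90
1  Tue    Vic    69      207
2  Sat    Fay    31       93
3  Mon    Vic    32       96
4  Tue    Vic     9       27
5  Mon    Vic    83      249
take 4 rows with largest mins_x3:
   day driver  mins  mins_x3
5  Mon    Vic    83      249
1  Tue    Vic    69      207
3  Mon    Vic    32       96
2  Sat    Fay    31       93
group by driver, sum of mins_x3:
        mins_x3
driver         
Fay          93
Vic         552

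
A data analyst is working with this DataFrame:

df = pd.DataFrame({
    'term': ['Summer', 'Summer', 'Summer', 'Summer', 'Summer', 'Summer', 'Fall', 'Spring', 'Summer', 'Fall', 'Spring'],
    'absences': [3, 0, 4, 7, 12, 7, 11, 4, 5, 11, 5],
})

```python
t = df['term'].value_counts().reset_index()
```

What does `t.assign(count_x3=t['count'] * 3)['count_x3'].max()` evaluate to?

21

value_counts of term:
term
Summer    7
Fall      2
Spring    2
Name: count, dtype: int64
reset_index():
     term  count
0  Summer      7
1    Fall      2
2  Spring      2
add column count_x3 = t['count'] * 3:
     term  count  count_x3
0  Summer      7        21
1    Fall      2         6
2  Spring      2         6
The max of column 'count_x3' is 21.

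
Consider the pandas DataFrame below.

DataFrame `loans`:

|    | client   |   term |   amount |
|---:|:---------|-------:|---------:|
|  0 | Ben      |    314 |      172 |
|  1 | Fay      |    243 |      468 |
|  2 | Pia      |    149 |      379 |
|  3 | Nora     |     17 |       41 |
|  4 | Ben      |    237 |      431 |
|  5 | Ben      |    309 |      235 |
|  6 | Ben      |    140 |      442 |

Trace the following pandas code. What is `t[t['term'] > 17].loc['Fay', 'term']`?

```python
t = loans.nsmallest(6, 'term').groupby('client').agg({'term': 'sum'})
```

243

take 6 rows with smallest term:
  client  term  amount
3   Nora    17      41
6    Ben   140     442
2    Pia   149     379
4    Ben   237     431
1    Fay   243     468
5    Ben   309     235
group by client, sum of term:
        term
client      
Ben      686
Fay      243
Nora      17
Pia      149
filter rows where term > 17:
        term
client      
Ben      686
Fay      243
Pia      149
Finally, value at row 'Fay', column 'term' = 243.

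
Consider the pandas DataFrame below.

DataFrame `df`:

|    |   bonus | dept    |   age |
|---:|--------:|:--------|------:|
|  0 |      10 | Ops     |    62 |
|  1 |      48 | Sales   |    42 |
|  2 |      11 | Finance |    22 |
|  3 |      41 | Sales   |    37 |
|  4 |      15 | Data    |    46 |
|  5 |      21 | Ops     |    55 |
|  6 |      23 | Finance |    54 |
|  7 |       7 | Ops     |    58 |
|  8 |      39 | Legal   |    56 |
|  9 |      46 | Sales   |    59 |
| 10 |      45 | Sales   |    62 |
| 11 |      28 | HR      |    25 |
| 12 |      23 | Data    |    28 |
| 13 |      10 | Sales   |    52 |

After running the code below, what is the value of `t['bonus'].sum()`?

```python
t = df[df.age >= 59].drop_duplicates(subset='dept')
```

filter rows where age >= 59:
    bonus   dept  age
0      10    Ops   62
9      46  Sales   59
10     45  Sales   62
drop duplicate dept (keep=first):
   bonus   dept  age
0     10    Ops   62
9     46  Sales   59
Hence 56.

56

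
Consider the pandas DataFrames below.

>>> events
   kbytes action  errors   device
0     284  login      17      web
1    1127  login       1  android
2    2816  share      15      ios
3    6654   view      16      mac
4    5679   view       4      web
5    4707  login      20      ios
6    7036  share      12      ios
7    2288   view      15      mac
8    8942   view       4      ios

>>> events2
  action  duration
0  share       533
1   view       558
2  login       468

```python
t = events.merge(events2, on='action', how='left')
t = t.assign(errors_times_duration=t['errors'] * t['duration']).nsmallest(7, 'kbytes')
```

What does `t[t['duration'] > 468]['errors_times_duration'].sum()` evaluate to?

merge on 'action' (how='left') → 9 rows:
   kbytes action  errors   device  duration
0     284  login      17      web       468
1    1127  login       1  android       468
2    2816  share      15      ios       533
3    6654   view      16      mac       558
4    5679   view       4      web       558
5    4707  login      20      ios       468
6    7036  share      12      ios       533
7    2288   view      15      mac       558
8    8942   view       4      ios       558
add column errors_times_duration = t['errors'] * t['duration']:
   kbytes action  errors   device  duration  errors_times_duration
0     284  login      17      web       468                   7956
1    1127  login       1  android       468                    468
2    2816  share      15      ios       533                   7995
3    6654   view      16      mac       558                   8928
4    5679   view       4      web       558                   2232
5    4707  login      20      ios       468                   9360
6    7036  share      12      ios       533                   6396
7    2288   view      15      mac       558                   8370
8    8942   view       4      ios       558                   2232
take 7 rows with smallest kbytes:
   kbytes action  errors   device  duration  errors_times_duration
0     284  login      17      web       468                   7956
1    1127  login       1  android       468                    468
7    2288   view      15      mac       558                   8370
2    2816  share      15      ios       533                   7995
5    4707  login      20      ios       468                   9360
4    5679   view       4      web       558                   2232
3    6654   view      16      mac       558                   8928
filter rows where duration > 468:
   kbytes action  errors device  duration  errors_times_duration
7    2288   view      15    mac       558                   8370
2    2816  share      15    ios       533                   7995
4    5679   view       4    web       558                   2232
3    6654   view      16    mac       558                   8928

27525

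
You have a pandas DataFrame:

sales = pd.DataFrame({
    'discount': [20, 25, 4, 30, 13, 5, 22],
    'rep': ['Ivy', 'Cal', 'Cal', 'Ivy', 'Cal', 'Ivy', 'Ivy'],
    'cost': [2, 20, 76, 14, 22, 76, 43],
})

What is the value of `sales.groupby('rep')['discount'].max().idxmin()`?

group by rep, max of discount:
rep
Cal    25
Ivy    30
Name: discount, dtype: int64

Cal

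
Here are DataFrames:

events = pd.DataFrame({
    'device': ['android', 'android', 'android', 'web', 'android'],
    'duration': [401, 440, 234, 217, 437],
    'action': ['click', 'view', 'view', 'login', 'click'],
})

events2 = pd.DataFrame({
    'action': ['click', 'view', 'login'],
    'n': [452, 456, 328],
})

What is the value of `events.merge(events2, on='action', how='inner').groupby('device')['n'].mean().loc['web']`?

merge on 'action' (how='inner') → 5 rows:
    device  duration action    n
0  android       401  click  452
1  android       440   view  456
2  android       234   view  456
3      web       217  login  328
4  android       437  click  452
group by device, mean of n:
device
android    454.0
web        328.0
Name: n, dtype: float64
Then the value at index 'web': 328.0

328.0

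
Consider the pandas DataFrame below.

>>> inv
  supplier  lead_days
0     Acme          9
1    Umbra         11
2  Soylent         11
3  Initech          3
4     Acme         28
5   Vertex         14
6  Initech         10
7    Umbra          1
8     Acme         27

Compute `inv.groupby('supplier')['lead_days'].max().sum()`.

group by supplier, max of lead_days:
supplier
Acme       28
Initech    10
Soylent    11
Umbra      11
Vertex     14
Name: lead_days, dtype: int64

74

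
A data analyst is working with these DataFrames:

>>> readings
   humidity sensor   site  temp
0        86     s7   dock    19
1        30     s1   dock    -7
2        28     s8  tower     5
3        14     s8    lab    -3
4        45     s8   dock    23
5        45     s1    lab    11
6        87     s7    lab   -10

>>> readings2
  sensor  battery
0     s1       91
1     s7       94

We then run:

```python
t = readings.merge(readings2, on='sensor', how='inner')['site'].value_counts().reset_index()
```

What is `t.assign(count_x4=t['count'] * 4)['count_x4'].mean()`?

8.0

merge on 'sensor' (how='inner') → 4 rows:
   humidity sensor  site  temp  battery
0        86     s7  dock    19       94
1        30     s1  dock    -7       91
2        45     s1   lab    11       91
3        87     s7   lab   -10       94
value_counts of site:
site
dock    2
lab     2
Name: count, dtype: int64
reset_index():
   site  count
0  dock      2
1   lab      2
add column count_x4 = t['count'] * 4:
   site  count  count_x4
0  dock      2         8
1   lab      2         8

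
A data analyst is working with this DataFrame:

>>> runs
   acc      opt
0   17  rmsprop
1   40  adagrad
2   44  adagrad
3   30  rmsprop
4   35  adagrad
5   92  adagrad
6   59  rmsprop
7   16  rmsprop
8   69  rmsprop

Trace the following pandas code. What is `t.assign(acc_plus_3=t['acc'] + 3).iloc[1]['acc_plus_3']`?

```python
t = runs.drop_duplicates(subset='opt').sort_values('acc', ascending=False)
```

drop duplicate opt (keep=first):
   acc      opt
0   17  rmsprop
1   40  adagrad
sort by acc descending:
   acc      opt
1   40  adagrad
0   17  rmsprop
add column acc_plus_3 = t['acc'] + 3:
   acc      opt  acc_plus_3
1   40  adagrad          43
0   17  rmsprop          20
Hence 20.

20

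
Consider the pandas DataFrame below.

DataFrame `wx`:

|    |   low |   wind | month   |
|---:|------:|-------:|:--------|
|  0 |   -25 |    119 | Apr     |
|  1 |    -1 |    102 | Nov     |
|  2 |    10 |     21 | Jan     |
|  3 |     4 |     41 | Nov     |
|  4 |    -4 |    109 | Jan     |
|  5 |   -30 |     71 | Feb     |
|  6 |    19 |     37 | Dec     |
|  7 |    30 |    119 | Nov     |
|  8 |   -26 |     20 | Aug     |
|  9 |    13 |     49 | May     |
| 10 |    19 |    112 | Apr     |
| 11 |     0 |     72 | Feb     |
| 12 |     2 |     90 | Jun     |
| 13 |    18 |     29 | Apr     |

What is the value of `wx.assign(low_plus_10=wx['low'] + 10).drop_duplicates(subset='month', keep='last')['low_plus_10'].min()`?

-16

add column low_plus_10 = wx['low'] + 10:
    low  wind month  low_plus_10
0   -25   119   Apr          -15
1    -1   102   Nov            9
2    10    21   Jan           20
3     4    41   Nov           14
4    -4   109   Jan            6
5   -30    71   Feb          -20
6    19    37   Dec           29
7    30   119   Nov           40
8   -26    20   Aug          -16
9    13    49   May           23
10   19   112   Apr           29
11    0    72   Feb           10
12    2    90   Jun           12
13   18    29   Apr           28
drop duplicate month (keep=last):
    low  wind month  low_plus_10
4    -4   109   Jan            6
6    19    37   Dec           29
7    30   119   Nov           40
8   -26    20   Aug          -16
9    13    49   May           23
11    0    72   Feb           10
12    2    90   Jun           12
13   18    29   Apr           28
min of column 'low_plus_10' → -16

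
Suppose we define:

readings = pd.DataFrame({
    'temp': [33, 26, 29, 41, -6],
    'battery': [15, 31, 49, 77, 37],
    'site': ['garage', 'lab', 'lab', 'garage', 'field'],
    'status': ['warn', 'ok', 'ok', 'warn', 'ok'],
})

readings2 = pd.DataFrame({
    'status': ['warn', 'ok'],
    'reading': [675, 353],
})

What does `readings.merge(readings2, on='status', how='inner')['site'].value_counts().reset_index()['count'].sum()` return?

merge on 'status' (how='inner') → 5 rows:
   temp  battery    site status  reading
0    33       15  garage   warn      675
1    26       31     lab     ok      353
2    29       49     lab     ok      353
3    41       77  garage   warn      675
4    -6       37   field     ok      353
value_counts of site:
site
garage    2
lab       2
field     1
Name: count, dtype: int64
reset_index():
     site  count
0  garage      2
1     lab      2
2   field      1
The sum of column 'count' is 5.

5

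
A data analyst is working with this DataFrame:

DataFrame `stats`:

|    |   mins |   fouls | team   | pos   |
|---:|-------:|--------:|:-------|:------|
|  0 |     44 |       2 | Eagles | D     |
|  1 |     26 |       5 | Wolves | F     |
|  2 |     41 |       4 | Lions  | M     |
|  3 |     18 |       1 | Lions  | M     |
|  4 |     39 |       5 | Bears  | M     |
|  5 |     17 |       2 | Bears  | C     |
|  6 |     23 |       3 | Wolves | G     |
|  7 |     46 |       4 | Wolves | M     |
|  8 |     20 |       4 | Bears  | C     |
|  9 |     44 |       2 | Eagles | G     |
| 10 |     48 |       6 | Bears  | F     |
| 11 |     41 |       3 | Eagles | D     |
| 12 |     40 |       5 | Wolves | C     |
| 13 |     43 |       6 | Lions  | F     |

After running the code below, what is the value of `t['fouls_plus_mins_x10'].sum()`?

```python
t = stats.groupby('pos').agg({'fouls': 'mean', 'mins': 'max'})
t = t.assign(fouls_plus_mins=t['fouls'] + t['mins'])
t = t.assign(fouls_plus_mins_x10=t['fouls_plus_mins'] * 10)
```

group by pos: mean(fouls), max(mins):
        fouls  mins
pos                
C    3.666667    40
D    2.500000    44
F    5.666667    48
G    2.500000    44
M    3.500000    46
add column fouls_plus_mins = t['fouls'] + t['mins']:
        fouls  mins  fouls_plus_mins
pos                                 
C    3.666667    40        43.666667
D    2.500000    44        46.500000
F    5.666667    48        53.666667
G    2.500000    44        46.500000
M    3.500000    46        49.500000
add column fouls_plus_mins_x10 = t['fouls_plus_mins'] * 10:
        fouls  mins  fouls_plus_mins  fouls_plus_mins_x10
pos                                                      
C    3.666667    40        43.666667           436.666667
D    2.500000    44        46.500000           465.000000
F    5.666667    48        53.666667           536.666667
G    2.500000    44        46.500000           465.000000
M    3.500000    46        49.500000           495.000000
Finally, sum of column 'fouls_plus_mins_x10' = 2398.33333333.

2398.33333333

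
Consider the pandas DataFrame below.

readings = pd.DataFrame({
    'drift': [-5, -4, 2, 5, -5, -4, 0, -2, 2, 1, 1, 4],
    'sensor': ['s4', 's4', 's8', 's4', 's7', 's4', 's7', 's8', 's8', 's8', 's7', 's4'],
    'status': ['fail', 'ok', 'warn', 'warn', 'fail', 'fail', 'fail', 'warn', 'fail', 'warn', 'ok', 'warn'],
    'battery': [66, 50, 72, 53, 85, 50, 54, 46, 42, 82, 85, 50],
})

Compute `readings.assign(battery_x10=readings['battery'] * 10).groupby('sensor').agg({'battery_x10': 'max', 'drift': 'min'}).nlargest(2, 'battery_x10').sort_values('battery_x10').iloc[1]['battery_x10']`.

850

add column battery_x10 = readings['battery'] * 10:
    drift sensor status  battery  battery_x10
0      -5     s4   fail       66          660
1      -4     s4     ok       50          500
2       2     s8   warn       72          720
3       5     s4   warn       53          530
4      -5     s7   fail       85          850
5      -4     s4   fail       50          500
6       0     s7   fail       54          540
7      -2     s8   warn       46          460
8       2     s8   fail       42          420
9       1     s8   warn       82          820
10      1     s7     ok       85          850
11      4     s4   warn       50          500
group by sensor: max(battery_x10), min(drift):
        battery_x10  drift
sensor                    
s4              660     -5
s7              850     -5
s8              820     -2
take 2 rows with largest battery_x10:
        battery_x10  drift
sensor                    
s7              850     -5
s8              820     -2
sort by battery_x10:
        battery_x10  drift
sensor                    
s8              820     -2
s7              850     -5
value at position 1, column 'battery_x10' → 850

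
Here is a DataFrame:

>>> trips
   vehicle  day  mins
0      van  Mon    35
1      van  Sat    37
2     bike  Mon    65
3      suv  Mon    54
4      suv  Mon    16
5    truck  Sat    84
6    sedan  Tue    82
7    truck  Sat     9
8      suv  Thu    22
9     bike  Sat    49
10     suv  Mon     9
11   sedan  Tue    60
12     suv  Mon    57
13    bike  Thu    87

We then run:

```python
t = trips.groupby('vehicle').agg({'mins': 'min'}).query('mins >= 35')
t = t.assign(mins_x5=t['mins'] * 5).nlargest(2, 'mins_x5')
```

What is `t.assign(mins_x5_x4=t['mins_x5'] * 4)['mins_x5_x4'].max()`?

1200

group by vehicle, min of mins:
         mins
vehicle      
bike       49
sedan      60
suv         9
truck       9
van        35
filter rows where mins >= 35:
         mins
vehicle      
bike       49
sedan      60
van        35
add column mins_x5 = t['mins'] * 5:
         mins  mins_x5
vehicle               
bike       49      245
sedan      60      300
van        35      175
take 2 rows with largest mins_x5:
         mins  mins_x5
vehicle               
sedan      60      300
bike       49      245
add column mins_x5_x4 = t['mins_x5'] * 4:
         mins  mins_x5  mins_x5_x4
vehicle                           
sedan      60      300        1200
bike       49      245         980
Reading off the max of column 'mins_x5_x4', we get 1200.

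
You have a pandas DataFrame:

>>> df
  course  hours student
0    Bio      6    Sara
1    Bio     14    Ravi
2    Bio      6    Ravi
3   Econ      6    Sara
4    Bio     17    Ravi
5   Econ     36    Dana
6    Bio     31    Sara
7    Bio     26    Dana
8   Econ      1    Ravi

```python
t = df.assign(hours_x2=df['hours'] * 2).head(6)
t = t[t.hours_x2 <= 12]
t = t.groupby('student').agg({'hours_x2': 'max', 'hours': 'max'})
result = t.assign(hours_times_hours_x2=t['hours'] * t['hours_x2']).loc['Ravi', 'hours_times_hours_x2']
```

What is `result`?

add column hours_x2 = df['hours'] * 2:
  course  hours student  hours_x2
0    Bio      6    Sara        12
1    Bio     14    Ravi        28
2    Bio      6    Ravi        12
3   Econ      6    Sara        12
4    Bio     17    Ravi        34
5   Econ     36    Dana        72
6    Bio     31    Sara        62
7    Bio     26    Dana        52
8   Econ      1    Ravi         2
take first 6 rows:
  course  hours student  hours_x2
0    Bio      6    Sara        12
1    Bio     14    Ravi        28
2    Bio      6    Ravi        12
3   Econ      6    Sara        12
4    Bio     17    Ravi        34
5   Econ     36    Dana        72
filter rows where hours_x2 <= 12:
  course  hours student  hours_x2
0    Bio      6    Sara        12
2    Bio      6    Ravi        12
3   Econ      6    Sara        12
group by student: max(hours_x2), max(hours):
         hours_x2  hours
student                 
Ravi           12      6
Sara           12      6
add column hours_times_hours_x2 = t['hours'] * t['hours_x2']:
         hours_x2  hours  hours_times_hours_x2
student                                       
Ravi           12      6                    72
Sara           12      6                    72
Taking the value at row 'Ravi', column 'hours_times_hours_x2' gives 72.

72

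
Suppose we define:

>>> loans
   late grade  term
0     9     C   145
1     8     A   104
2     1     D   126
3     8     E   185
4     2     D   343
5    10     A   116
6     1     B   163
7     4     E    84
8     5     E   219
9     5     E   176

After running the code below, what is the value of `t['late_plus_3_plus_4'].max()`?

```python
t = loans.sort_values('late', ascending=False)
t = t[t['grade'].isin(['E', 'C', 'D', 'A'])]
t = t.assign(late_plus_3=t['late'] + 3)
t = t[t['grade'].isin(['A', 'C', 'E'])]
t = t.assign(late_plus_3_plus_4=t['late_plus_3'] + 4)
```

17

sort by late descending:
   late grade  term
5    10     A   116
0     9     C   145
1     8     A   104
3     8     E   185
8     5     E   219
9     5     E   176
7     4     E    84
4     2     D   343
2     1     D   126
6     1     B   163
filter rows where grade in ['E', 'C', 'D', 'A']:
   late grade  term
5    10     A   116
0     9     C   145
1     8     A   104
3     8     E   185
8     5     E   219
9     5     E   176
7     4     E    84
4     2     D   343
2     1     D   126
add column late_plus_3 = t['late'] + 3:
   late grade  term  late_plus_3
5    10     A   116           13
0     9     C   145           12
1     8     A   104           11
3     8     E   185           11
8     5     E   219            8
9     5     E   176            8
7     4     E    84            7
4     2     D   343            5
2     1     D   126            4
filter rows where grade in ['A', 'C', 'E']:
   late grade  term  late_plus_3
5    10     A   116           13
0     9     C   145           12
1     8     A   104           11
3     8     E   185           11
8     5     E   219            8
9     5     E   176            8
7     4     E    84            7
add column late_plus_3_plus_4 = t['late_plus_3'] + 4:
   late grade  term  late_plus_3  late_plus_3_plus_4
5    10     A   116           13                  17
0     9     C   145           12                  16
1     8     A   104           11                  15
3     8     E   185           11                  15
8     5     E   219            8                  12
9     5     E   176            8                  12
7     4     E    84            7                  11
Finally, max of column 'late_plus_3_plus_4' = 17.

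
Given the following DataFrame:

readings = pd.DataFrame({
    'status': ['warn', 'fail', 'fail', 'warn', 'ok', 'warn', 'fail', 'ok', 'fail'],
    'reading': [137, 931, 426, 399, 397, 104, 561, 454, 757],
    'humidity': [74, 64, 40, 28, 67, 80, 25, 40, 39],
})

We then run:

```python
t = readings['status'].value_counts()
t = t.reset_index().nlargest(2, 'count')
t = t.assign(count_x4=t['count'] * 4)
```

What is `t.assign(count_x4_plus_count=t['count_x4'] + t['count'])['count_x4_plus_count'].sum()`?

value_counts of status:
status
fail    4
warn    3
ok      2
Name: count, dtype: int64
reset_index():
  status  count
0   fail      4
1   warn      3
2     ok      2
take 2 rows with largest count:
  status  count
0   fail      4
1   warn      3
add column count_x4 = t['count'] * 4:
  status  count  count_x4
0   fail      4        16
1   warn      3        12
add column count_x4_plus_count = t['count_x4'] + t['count']:
  status  count  count_x4  count_x4_plus_count
0   fail      4        16                   20
1   warn      3        12                   15
Then the sum of column 'count_x4_plus_count': 35

35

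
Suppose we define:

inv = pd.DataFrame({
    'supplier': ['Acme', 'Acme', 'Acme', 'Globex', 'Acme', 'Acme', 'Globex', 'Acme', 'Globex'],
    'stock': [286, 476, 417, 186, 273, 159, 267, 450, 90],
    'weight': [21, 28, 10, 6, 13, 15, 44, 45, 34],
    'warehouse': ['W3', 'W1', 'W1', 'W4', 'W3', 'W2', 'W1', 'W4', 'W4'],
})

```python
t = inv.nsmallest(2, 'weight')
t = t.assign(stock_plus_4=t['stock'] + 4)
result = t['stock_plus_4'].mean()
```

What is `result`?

take 2 rows with smallest weight:
  supplier  stock  weight warehouse
3   Globex    186       6        W4
2     Acme    417      10        W1
add column stock_plus_4 = t['stock'] + 4:
  supplier  stock  weight warehouse  stock_plus_4
3   Globex    186       6        W4           190
2     Acme    417      10        W1           421
Hence 305.5.

305.5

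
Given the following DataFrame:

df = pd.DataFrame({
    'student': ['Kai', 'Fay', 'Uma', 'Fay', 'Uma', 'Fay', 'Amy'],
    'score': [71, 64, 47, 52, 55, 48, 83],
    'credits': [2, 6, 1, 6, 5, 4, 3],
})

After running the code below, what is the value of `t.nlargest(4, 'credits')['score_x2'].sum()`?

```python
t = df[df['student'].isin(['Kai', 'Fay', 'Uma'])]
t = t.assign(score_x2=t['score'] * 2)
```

filter rows where student in ['Kai', 'Fay', 'Uma']:
  student  score  credits
0     Kai     71        2
1     Fay     64        6
2     Uma     47        1
3     Fay     52        6
4     Uma     55        5
5     Fay     48        4
add column score_x2 = t['score'] * 2:
  student  score  credits  score_x2
0     Kai     71        2       142
1     Fay     64        6       128
2     Uma     47        1        94
3     Fay     52        6       104
4     Uma     55        5       110
5     Fay     48        4        96
take 4 rows with largest credits:
  student  score  credits  score_x2
1     Fay     64        6       128
3     Fay     52        6       104
4     Uma     55        5       110
5     Fay     48        4        96

438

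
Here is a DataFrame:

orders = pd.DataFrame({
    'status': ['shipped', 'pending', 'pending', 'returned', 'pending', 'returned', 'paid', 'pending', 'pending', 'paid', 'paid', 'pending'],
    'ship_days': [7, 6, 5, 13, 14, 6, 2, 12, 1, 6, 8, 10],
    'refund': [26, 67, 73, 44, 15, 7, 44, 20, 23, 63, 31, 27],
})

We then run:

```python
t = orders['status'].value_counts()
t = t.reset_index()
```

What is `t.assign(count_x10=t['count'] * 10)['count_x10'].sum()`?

120

value_counts of status:
status
pending     6
paid        3
returned    2
shipped     1
Name: count, dtype: int64
reset_index():
     status  count
0   pending      6
1      paid      3
2  returned      2
3   shipped      1
add column count_x10 = t['count'] * 10:
     status  count  count_x10
0   pending      6         60
1      paid      3         30
2  returned      2         20
3   shipped      1         10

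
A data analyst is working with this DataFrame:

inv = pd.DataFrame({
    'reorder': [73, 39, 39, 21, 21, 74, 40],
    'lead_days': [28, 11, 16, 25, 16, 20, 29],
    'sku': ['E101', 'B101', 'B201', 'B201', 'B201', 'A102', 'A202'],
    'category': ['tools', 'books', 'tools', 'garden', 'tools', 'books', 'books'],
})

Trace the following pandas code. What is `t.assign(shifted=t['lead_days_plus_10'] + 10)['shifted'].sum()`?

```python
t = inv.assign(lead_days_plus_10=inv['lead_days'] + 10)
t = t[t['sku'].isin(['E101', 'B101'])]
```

add column lead_days_plus_10 = inv['lead_days'] + 10:
   reorder  lead_days   sku category  lead_days_plus_10
0       73         28  E101    tools                 38
1       39         11  B101    books                 21
2       39         16  B201    tools                 26
3       21         25  B201   garden                 35
4       21         16  B201    tools                 26
5       74         20  A102    books                 30
6       40         29  A202    books                 39
filter rows where sku in ['E101', 'B101']:
   reorder  lead_days   sku category  lead_days_plus_10
0       73         28  E101    tools                 38
1       39         11  B101    books                 21
add column shifted = t['lead_days_plus_10'] + 10:
   reorder  lead_days   sku category  lead_days_plus_10  shifted
0       73         28  E101    tools                 38       48
1       39         11  B101    books                 21       31

79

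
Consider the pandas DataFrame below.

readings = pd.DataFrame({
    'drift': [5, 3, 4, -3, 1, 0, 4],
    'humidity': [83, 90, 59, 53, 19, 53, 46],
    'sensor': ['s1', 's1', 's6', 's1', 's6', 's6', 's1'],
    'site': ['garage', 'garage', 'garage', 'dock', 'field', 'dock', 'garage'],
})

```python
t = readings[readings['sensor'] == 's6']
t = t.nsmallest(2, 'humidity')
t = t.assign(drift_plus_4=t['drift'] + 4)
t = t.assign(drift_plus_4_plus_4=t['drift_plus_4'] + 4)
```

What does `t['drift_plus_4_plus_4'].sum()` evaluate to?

17

filter rows where sensor == 's6':
   drift  humidity sensor    site
2      4        59     s6  garage
4      1        19     s6   field
5      0        53     s6    dock
take 2 rows with smallest humidity:
   drift  humidity sensor   site
4      1        19     s6  field
5      0        53     s6   dock
add column drift_plus_4 = t['drift'] + 4:
   drift  humidity sensor   site  drift_plus_4
4      1        19     s6  field             5
5      0        53     s6   dock             4
add column drift_plus_4_plus_4 = t['drift_plus_4'] + 4:
   drift  humidity sensor   site  drift_plus_4  drift_plus_4_plus_4
4      1        19     s6  field             5                    9
5      0        53     s6   dock             4                    8
Reading off the sum of column 'drift_plus_4_plus_4', we get 17.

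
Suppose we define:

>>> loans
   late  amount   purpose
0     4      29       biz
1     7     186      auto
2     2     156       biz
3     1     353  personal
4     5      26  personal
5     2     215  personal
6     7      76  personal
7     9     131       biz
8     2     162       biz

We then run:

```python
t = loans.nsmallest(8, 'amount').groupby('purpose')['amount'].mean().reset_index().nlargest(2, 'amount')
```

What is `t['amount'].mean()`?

take 8 rows with smallest amount:
   late  amount   purpose
4     5      26  personal
0     4      29       biz
6     7      76  personal
7     9     131       biz
2     2     156       biz
8     2     162       biz
1     7     186      auto
5     2     215  personal
group by purpose, mean of amount:
purpose
auto        186.000000
biz         119.500000
personal    105.666667
Name: amount, dtype: float64
reset_index():
    purpose      amount
0      auto  186.000000
1       biz  119.500000
2  personal  105.666667
take 2 rows with largest amount:
  purpose  amount
0    auto   186.0
1     biz   119.5
Hence 152.75.

152.75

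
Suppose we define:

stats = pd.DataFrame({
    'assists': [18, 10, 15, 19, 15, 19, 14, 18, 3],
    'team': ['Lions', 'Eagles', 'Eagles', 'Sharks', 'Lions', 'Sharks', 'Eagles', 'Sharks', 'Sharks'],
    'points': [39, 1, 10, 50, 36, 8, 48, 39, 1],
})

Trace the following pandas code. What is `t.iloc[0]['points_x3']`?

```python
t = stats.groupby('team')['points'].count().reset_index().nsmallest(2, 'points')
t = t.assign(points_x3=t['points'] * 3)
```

group by team, count of points:
team
Eagles    3
Lions     2
Sharks    4
Name: points, dtype: int64
reset_index():
     team  points
0  Eagles       3
1   Lions       2
2  Sharks       4
take 2 rows with smallest points:
     team  points
1   Lions       2
0  Eagles       3
add column points_x3 = t['points'] * 3:
     team  points  points_x3
1   Lions       2          6
0  Eagles       3          9
Taking the value at position 0, column 'points_x3' gives 6.

6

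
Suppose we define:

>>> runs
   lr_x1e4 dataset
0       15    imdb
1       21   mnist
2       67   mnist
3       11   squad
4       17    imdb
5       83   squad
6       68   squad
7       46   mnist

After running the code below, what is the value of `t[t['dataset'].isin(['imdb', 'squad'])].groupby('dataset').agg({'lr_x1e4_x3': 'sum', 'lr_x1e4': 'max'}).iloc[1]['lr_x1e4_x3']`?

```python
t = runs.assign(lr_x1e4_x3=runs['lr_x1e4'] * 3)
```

486

add column lr_x1e4_x3 = runs['lr_x1e4'] * 3:
   lr_x1e4 dataset  lr_x1e4_x3
0       15    imdb          45
1       21   mnist          63
2       67   mnist         201
3       11   squad          33
4       17    imdb          51
5       83   squad         249
6       68   squad         204
7       46   mnist         138
filter rows where dataset in ['imdb', 'squad']:
   lr_x1e4 dataset  lr_x1e4_x3
0       15    imdb          45
3       11   squad          33
4       17    imdb          51
5       83   squad         249
6       68   squad         204
group by dataset: sum(lr_x1e4_x3), max(lr_x1e4):
         lr_x1e4_x3  lr_x1e4
dataset                     
imdb             96       17
squad           486       83
value at position 1, column 'lr_x1e4_x3' → 486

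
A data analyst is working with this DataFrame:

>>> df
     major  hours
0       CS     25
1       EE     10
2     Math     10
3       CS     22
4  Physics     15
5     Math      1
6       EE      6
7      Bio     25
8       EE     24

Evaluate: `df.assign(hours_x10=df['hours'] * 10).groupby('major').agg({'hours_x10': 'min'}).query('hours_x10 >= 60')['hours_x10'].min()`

60

add column hours_x10 = df['hours'] * 10:
     major  hours  hours_x10
0       CS     25        250
1       EE     10        100
2     Math     10        100
3       CS     22        220
4  Physics     15        150
5     Math      1         10
6       EE      6         60
7      Bio     25        250
8       EE     24        240
group by major, min of hours_x10:
         hours_x10
major             
Bio            250
CS             220
EE              60
Math            10
Physics        150
filter rows where hours_x10 >= 60:
         hours_x10
major             
Bio            250
CS             220
EE              60
Physics        150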